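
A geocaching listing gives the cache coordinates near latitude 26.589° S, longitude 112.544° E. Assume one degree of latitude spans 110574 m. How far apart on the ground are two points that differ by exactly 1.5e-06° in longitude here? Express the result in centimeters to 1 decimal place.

1.5e-06° of longitude at 26.589° is 1.5e-06 × 110574 × cos 26.589° ≈ 1.5e-06 × 98879.7 = 0.14832 m.
That is 0.14832 m = 14.832 cm.

14.8 centimeters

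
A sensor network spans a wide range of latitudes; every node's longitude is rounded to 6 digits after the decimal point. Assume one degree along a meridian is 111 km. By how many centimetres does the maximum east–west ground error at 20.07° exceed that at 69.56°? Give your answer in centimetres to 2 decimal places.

3.27 centimetres

Rounding to 6 decimal places leaves the longitude within ±5e-07° of the true value.
Error at 20.07° = 5e-07° × 111000 × cos 20.07° ≈ 0.0555 × 0.9393 = 0.05213 m.
At 69.56°: 5e-07° × 111000 × cos 69.56° = 5e-07 × 111000 × 0.3492 ≈ 0.019382 m.
Difference: 0.05213 − 0.019382 = 0.032748 m.
That is 0.0327477 m = 3.2748 cm.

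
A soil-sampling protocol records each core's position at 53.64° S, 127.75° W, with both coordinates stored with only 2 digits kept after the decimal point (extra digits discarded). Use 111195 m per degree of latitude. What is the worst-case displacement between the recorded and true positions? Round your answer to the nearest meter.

Truncating at 2 decimal places can drop up to a full unit in the last place, so each coordinate may be off by as much as 0.01°.
Latitude error → 0.01 × 111195 = 1111.95 m along the meridian.
East–west component at 53.64°: 0.01° × 111195 × cos 53.64° ≈ 0.01 × 65922.7 ≈ 659.227 m.
The two errors are perpendicular, so the maximum displacement is √(1111.95² + 659.227²) ≈ 1292.68 m.

1293 meters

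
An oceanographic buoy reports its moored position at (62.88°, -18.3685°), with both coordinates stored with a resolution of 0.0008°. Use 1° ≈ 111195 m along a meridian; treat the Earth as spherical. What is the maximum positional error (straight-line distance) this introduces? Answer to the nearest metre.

With a 0.0008° grid the true value lies within half a step, ±0.0008°/2 = ±0.0004°, of the stored one.
Latitude error → 0.0004 × 111195 = 44.478 m along the meridian.
Longitude error → 0.0004 × 111195 × cos 62.88° = 0.0004 × 111195 × 0.4559 ≈ 20.2755 m.
The two errors are perpendicular, so the maximum displacement is √(44.478² + 20.2755²) ≈ 48.8814 m.

49 metres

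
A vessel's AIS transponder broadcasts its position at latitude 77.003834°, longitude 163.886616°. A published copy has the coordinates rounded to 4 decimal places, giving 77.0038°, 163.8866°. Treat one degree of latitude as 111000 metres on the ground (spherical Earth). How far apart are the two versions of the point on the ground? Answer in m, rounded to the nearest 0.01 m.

3.80 m

Δlat = 77.003834 − 77.0038 = +0.000034°; Δlon = 163.886616 − 163.8866 = +0.000016°.
N–S: 0.000034° × 111000 m/° = 3.774 m.
E–W at 77.0038°: 0.000016° × 111000 × cos 77.0038° = 0.000016 × 111000 × 0.2249 ≈ 0.399398 m.
Combined displacement = (3.774² + 0.399398²)^½ ≈ 3.79508 m.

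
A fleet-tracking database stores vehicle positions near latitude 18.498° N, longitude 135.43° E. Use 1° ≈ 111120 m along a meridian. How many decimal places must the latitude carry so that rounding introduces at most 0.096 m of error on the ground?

One degree of latitude covers 111120 m.
With N decimal places the half-ulp bound is 0.5·10⁻ᴺ°, or 0.5·10⁻ᴺ × 111120 m on the ground.
Setting 55560 × 10⁻ᴺ ≤ 0.096 gives 10ᴺ ≥ 5.788e+05, i.e. N ≥ 5.76.
N = 5 would give 0.556 m (too coarse); N = 6 gives 0.0556 m ≤ 0.096 m.

6 decimal places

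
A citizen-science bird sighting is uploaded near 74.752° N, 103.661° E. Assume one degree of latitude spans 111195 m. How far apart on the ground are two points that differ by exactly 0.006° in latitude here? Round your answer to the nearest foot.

2189 feet

0.006° × 111195 m/° = 667.17 m.
In feet: 667.17 m ÷ 0.3048 ≈ 2188.9 ft.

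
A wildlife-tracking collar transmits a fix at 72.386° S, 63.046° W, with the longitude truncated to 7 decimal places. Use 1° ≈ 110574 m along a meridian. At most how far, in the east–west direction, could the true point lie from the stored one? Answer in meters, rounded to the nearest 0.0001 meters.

Truncating at 7 decimal places can drop up to a full unit in the last place, so the longitude may be off by as much as 1e-07°.
At latitude 72.386° a degree of longitude spans 110574 m × cos 72.386° = 110574 × 0.3026 ≈ 33460 m.
Maximum E–W displacement: 1e-07 × 33460 = 0.003346 m.

0.0033 meters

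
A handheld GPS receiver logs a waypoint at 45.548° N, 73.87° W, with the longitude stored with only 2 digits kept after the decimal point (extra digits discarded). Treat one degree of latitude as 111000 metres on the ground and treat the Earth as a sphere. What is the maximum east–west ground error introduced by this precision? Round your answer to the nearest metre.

777 metres

Truncating at 2 decimal places can drop up to a full unit in the last place, so the longitude may be off by as much as 0.01°.
At latitude 45.548° a degree of longitude spans 111000 m × cos 45.548° = 111000 × 0.7003 ≈ 77734.6 m.
Maximum E–W displacement: 0.01 × 77734.6 = 777.346 m.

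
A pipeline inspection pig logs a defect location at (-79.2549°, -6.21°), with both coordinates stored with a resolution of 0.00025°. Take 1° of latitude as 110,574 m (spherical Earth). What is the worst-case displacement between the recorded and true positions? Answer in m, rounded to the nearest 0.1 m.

14.1 m

With a 0.00025° grid the true value lies within half a step, ±0.00025°/2 = ±0.000125°, of the stored one.
North–south component: 0.000125° × 110574 = 13.8217 m.
East–west component at 79.2549°: 0.000125° × 110574 × cos 79.2549° ≈ 0.000125 × 20615.4 ≈ 2.57693 m.
The two errors are perpendicular, so the maximum displacement is √(13.8217² + 2.57693²) ≈ 14.0599 m.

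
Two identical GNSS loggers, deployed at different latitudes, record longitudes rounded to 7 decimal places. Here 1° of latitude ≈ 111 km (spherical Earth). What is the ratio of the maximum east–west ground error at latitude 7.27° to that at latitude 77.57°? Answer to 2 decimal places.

4.61

Rounding to 7 decimal places leaves the longitude within ±5e-08° of the true value.
At 7.27°: 5e-08° × 111000 × cos 7.27° = 5e-08 × 111000 × 0.9920 ≈ 0.0055054 m.
Error at 77.57° = 5e-08° × 111000 × cos 77.57° ≈ 0.00555 × 0.2152 = 0.0011946 m.
Ratio: 0.0055054 / 0.0011946 = cos 7.27° / cos 77.57° ≈ 4.6085.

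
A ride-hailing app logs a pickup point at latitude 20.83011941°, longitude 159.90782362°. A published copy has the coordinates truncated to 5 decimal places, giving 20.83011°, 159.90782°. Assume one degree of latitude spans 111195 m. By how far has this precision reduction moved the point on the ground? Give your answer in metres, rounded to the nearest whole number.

The latitude changed by +0.00000941° and the longitude by +0.00000362°.
N–S: 0.00000941° × 111195 m/° = 1.04634 m.
East–west at this latitude: 0.00000362° × 111195 × cos 20.8301° ≈ 0.00000362 × 103927 = 0.376216 m.
Distance: √(1.04634² + 0.376216²) ≈ 1.11192 m.

1 metres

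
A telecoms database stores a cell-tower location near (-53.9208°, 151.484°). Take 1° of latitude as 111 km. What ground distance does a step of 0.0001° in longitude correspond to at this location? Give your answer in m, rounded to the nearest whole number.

0.0001° of longitude at 53.9208° is 0.0001 × 111000 × cos 53.9208° ≈ 0.0001 × 65368.2 = 6.53682 m.

7 m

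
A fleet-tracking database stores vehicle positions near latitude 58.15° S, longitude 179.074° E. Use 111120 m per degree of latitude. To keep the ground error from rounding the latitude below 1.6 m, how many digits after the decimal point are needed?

One degree of latitude covers 111120 m.
Rounding to N decimal places gives at most 0.5 × 10⁻ᴺ degrees of error, i.e. 0.5 × 10⁻ᴺ × 111120 m.
Setting 55560 × 10⁻ᴺ ≤ 1.6 gives 10ᴺ ≥ 3.472e+04, i.e. N ≥ 4.54.
So 5 decimal places suffice (0.556 m); 4 would allow up to 5.56 m.

5 decimal places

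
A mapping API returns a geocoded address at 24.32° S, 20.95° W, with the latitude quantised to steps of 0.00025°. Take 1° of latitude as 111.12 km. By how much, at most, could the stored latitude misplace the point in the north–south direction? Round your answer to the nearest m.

14 m

With a 0.00025° grid the true value lies within half a step, ±0.00025°/2 = ±0.000125°, of the stored one.
Along the meridian that is 0.000125° × 111120 m/° = 13.89 m.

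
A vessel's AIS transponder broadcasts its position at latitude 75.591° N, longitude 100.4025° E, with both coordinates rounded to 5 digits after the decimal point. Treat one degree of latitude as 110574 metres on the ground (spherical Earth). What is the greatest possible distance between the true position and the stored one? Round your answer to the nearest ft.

Rounding to 5 decimal places leaves each coordinate within ±5e-06° of the true value.
North–south component: 5e-06° × 110574 = 0.55287 m.
E–W at 75.591°: 5e-06° × 110574 × cos 75.591° = 5e-06 × 110574 × 0.2488 ≈ 0.137577 m.
Worst case both components are at the extreme and orthogonal: √(0.55287² + 0.137577²) ≈ 0.56973 m.
In feet: 0.56973 m ÷ 0.3048 ≈ 1.8692 ft.

2 ft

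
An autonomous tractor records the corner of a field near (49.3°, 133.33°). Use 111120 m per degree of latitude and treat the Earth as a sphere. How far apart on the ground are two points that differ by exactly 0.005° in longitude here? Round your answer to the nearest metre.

At 49.3° a degree of longitude is 111120 × cos 49.3° ≈ 72461.2 m, so 0.005° corresponds to 362.306 m.

362 metres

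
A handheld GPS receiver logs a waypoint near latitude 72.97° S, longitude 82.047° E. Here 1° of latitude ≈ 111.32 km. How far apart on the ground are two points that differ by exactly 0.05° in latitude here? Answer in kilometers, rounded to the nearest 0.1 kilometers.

5.6 kilometers

0.05° × 111320 m/° = 5566 m.
That is 5566 m = 5.566 km.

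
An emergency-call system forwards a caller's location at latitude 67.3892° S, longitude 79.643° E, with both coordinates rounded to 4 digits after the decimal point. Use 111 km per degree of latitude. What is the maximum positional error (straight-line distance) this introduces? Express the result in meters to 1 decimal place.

5.9 meters

Rounding to 4 decimal places leaves each coordinate within ±5e-05° of the true value.
North–south component: 5e-05° × 111000 = 5.55 m.
Longitude error → 5e-05 × 111000 × cos 67.3892° = 5e-05 × 111000 × 0.3845 ≈ 2.1338 m.
Combining orthogonally: (5.55² + 2.1338²)^½ ≈ 5.94606 m.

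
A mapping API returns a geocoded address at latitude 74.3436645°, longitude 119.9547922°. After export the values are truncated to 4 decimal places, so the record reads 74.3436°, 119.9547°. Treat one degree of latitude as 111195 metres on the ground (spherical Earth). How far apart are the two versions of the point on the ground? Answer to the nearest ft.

Δlat = 74.3436645 − 74.3436 = +0.0000645°; Δlon = 119.9547922 − 119.9547 = +0.0000922°.
North–south shift: 0.0000645 × 111195 = 7.17208 m.
East–west at this latitude: 0.0000922° × 111195 × cos 74.3436° ≈ 0.0000922 × 30007.9 = 2.76673 m.
Combined displacement = (7.17208² + 2.76673²)^½ ≈ 7.68723 m.
Converting: 7.68723 m × 3.2808 ft/m ≈ 25.221 ft.

25 ft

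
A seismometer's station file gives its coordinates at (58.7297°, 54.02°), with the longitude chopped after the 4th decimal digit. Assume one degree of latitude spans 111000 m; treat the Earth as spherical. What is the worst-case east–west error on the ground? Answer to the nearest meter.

6 meters

Truncating at 4 decimal places can drop up to a full unit in the last place, so the longitude may be off by as much as 0.0001°.
At latitude 58.7297° a degree of longitude spans 111000 m × cos 58.7297° = 111000 × 0.5191 ≈ 57617.4 m.
Maximum E–W displacement: 0.0001 × 57617.4 = 5.76174 m.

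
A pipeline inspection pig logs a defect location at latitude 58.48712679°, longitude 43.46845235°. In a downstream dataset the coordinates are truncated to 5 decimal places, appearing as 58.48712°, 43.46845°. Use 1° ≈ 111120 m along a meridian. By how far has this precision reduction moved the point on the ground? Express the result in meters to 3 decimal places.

Δlat = 58.48712679 − 58.48712 = +0.00000679°; Δlon = 43.46845235 − 43.46845 = +0.00000235°.
N–S: 0.00000679° × 111120 m/° = 0.754505 m.
E–W at 58.4871°: 0.00000235° × 111120 × cos 58.4871° = 0.00000235 × 111120 × 0.5227 ≈ 0.136491 m.
Hypotenuse of the two orthogonal shifts: √(0.754505² + 0.136491²) = 0.766751 m.

0.767 meters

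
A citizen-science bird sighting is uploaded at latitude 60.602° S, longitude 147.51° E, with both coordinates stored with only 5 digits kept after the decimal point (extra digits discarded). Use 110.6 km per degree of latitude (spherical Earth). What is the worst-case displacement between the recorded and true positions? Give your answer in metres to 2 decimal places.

1.23 metres

Truncating at 5 decimal places can drop up to a full unit in the last place, so each coordinate may be off by as much as 1e-05°.
Latitude error → 1e-05 × 110600 = 1.106 m along the meridian.
East–west component at 60.602°: 1e-05° × 110600 × cos 60.602° ≈ 1e-05 × 54290.6 ≈ 0.542906 m.
Combining orthogonally: (1.106² + 0.542906²)^½ ≈ 1.23206 m.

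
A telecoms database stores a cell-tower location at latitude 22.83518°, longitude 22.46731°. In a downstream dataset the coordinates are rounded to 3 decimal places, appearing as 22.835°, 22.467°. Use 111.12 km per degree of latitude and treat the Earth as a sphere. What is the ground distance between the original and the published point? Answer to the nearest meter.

The latitude changed by +0.00018° and the longitude by +0.00031°.
N–S: 0.00018° × 111120 m/° = 20.0016 m.
East–west at this latitude: 0.00031° × 111120 × cos 22.835° ≈ 0.00031 × 102411 = 31.7474 m.
Distance: √(20.0016² + 31.7474²) ≈ 37.5228 m.

38 meters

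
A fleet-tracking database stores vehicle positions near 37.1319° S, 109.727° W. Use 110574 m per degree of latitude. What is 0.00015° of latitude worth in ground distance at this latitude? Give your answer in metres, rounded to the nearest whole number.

Along a meridian 0.00015° is 0.00015 × 110574 = 16.5861 m.

17 metres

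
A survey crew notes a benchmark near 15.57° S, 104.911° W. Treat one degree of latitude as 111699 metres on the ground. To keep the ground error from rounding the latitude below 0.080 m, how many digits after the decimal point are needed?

One degree of latitude covers 111699 m.
N decimal places → at most half a unit in the last place, 0.5 × 10⁻ᴺ° = 111699/2 × 10⁻ᴺ m.
Need 0.5 × 111699 × 10⁻ᴺ ≤ 0.080 → 10⁻ᴺ ≤ 1.432e-06, so N ≥ 5.84.
At 5 places the error can reach 0.558 m, but 6 places keeps it to 0.0558 m.

6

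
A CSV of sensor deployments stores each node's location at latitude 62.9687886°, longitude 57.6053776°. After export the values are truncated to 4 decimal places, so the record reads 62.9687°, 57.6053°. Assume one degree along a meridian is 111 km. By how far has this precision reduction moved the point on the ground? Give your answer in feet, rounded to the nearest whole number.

Δlat = 62.9687886 − 62.9687 = +0.0000886°; Δlon = 57.6053776 − 57.6053 = +0.0000776°.
N–S: 0.0000886° × 111000 m/° = 9.8346 m.
East–west at this latitude: 0.0000776° × 111000 × cos 62.9687° ≈ 0.0000776 × 50447 = 3.91468 m.
Hypotenuse of the two orthogonal shifts: √(9.8346² + 3.91468²) = 10.5851 m.
Converting: 10.5851 m × 3.2808 ft/m ≈ 34.728 ft.

35 feet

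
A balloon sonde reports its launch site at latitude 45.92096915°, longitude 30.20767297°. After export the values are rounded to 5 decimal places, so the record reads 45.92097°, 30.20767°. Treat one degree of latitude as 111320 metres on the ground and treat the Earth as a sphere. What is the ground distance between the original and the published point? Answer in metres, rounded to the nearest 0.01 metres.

Δlat = 45.92096915 − 45.92097 = -0.00000085°; Δlon = 30.20767297 − 30.20767 = +0.00000297°.
N–S: -0.00000085° × 111320 m/° = -0.094622 m.
East–west at this latitude: 0.00000297° × 111320 × cos 45.921° ≈ 0.00000297 × 77439.7 = 0.229996 m.
Combined displacement = (0.094622² + 0.229996²)^½ ≈ 0.2487 m.

0.25 metres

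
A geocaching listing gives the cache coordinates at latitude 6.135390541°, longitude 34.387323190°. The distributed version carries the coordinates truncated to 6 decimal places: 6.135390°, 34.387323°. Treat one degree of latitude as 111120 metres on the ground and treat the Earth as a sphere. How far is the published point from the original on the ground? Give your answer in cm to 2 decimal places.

6.37 cm

The latitude changed by +0.000000541° and the longitude by +0.000000190°.
N–S: 0.000000541° × 111120 m/° = 0.0601159 m.
East–west at this latitude: 0.000000190° × 111120 × cos 6.13539° ≈ 0.000000190 × 110484 = 0.0209919 m.
Hypotenuse of the two orthogonal shifts: √(0.0601159² + 0.0209919²) = 0.0636756 m.
That is 0.0636756 m = 6.3676 cm.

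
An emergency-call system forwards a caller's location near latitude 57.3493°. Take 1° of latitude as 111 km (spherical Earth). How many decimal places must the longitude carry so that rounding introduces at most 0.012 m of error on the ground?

7 decimal places

At 57.3493° one degree of longitude covers 111000 × cos 57.3493° ≈ 111000 × 0.5395 ≈ 59886.3 m.
Rounding to N decimal places gives at most 0.5 × 10⁻ᴺ degrees of error, i.e. 0.5 × 10⁻ᴺ × 59886.3 m.
Need 0.5 × 59886.3 × 10⁻ᴺ ≤ 0.012 → 10⁻ᴺ ≤ 4.008e-07, so N ≥ 6.40.
N = 6 would give 0.0299 m (too coarse); N = 7 gives 0.00299 m ≤ 0.012 m.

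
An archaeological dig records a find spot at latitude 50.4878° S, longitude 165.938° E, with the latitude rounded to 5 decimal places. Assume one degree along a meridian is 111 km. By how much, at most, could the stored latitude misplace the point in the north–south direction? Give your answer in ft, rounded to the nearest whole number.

2 ft

Rounding to 5 decimal places leaves the latitude within ±5e-06° of the true value.
Along the meridian that is 5e-06° × 111000 m/° = 0.555 m.
In feet: 0.555 m ÷ 0.3048 ≈ 1.8209 ft.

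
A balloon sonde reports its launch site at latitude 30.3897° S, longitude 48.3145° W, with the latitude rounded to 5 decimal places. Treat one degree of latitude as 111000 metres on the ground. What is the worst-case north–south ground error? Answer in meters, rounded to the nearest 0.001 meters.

Rounding to 5 decimal places leaves the latitude within ±5e-06° of the true value.
North–south distance: 5e-06° × 111000 m/° = 0.555 m.

0.555 meters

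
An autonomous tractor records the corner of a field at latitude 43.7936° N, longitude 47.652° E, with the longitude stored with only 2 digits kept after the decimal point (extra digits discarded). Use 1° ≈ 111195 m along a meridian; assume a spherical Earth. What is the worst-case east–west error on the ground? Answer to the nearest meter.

803 meters

Truncating at 2 decimal places can drop up to a full unit in the last place, so the longitude may be off by as much as 0.01°.
Parallels shrink by cos φ, so at 43.7936° a degree of longitude is 111195 × 0.7218 ≈ 80264.7 m.
East–west error: 0.01° × 80264.7 m/° ≈ 802.647 m.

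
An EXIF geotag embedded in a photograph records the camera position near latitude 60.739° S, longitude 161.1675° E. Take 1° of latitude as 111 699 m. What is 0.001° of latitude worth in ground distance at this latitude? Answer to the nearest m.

112 m

Along a meridian 0.001° is 0.001 × 111699 = 111.699 m.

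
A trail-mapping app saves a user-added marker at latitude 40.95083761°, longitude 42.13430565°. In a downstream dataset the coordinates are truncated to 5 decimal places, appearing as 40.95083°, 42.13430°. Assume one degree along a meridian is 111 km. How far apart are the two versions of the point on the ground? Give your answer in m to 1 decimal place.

The latitude changed by +0.00000761° and the longitude by +0.00000565°.
North–south shift: 0.00000761 × 111000 = 0.84471 m.
E–W at 40.9508°: 0.00000565° × 111000 × cos 40.9508° = 0.00000565 × 111000 × 0.7553 ≈ 0.473669 m.
Combined displacement = (0.84471² + 0.473669²)^½ ≈ 0.968451 m.

1.0 m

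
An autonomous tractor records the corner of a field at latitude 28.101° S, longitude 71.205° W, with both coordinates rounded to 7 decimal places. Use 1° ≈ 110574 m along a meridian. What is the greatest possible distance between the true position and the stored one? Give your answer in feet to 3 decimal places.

0.024 feet

Rounding to 7 decimal places leaves each coordinate within ±5e-08° of the true value.
N–S: 5e-08° × 110574 m/° = 0.0055287 m.
Longitude error → 5e-08 × 110574 × cos 28.101° = 5e-08 × 110574 × 0.8821 ≈ 0.00487697 m.
Combining orthogonally: (0.0055287² + 0.00487697²)^½ ≈ 0.00737234 m.
In feet: 0.00737234 m ÷ 0.3048 ≈ 0.024187 ft.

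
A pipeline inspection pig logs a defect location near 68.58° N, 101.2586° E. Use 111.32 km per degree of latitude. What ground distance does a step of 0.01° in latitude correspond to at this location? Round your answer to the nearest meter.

1113 meters

Along a meridian 0.01° is 0.01 × 111320 = 1113.2 m.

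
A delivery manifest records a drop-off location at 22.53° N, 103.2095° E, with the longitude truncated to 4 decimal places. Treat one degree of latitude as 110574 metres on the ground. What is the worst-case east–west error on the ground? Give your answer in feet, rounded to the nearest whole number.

Truncating at 4 decimal places can drop up to a full unit in the last place, so the longitude may be off by as much as 0.0001°.
At latitude 22.53° a degree of longitude spans 110574 m × cos 22.53° = 110574 × 0.9237 ≈ 102135 m.
East–west error: 0.0001° × 102135 m/° ≈ 10.2135 m.
Converting: 10.2135 m × 3.2808 ft/m ≈ 33.509 ft.

34 feet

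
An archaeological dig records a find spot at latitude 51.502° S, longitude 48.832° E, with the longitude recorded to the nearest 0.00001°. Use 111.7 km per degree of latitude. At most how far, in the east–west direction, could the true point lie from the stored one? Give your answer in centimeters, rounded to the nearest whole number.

35 centimeters

Rounding to 5 decimal places leaves the longitude within ±5e-06° of the true value.
Parallels shrink by cos φ, so at 51.502° a degree of longitude is 111700 × 0.6225 ≈ 69531.8 m.
East–west error: 5e-06° × 69531.8 m/° ≈ 0.347659 m.
That is 0.347659 m = 34.766 cm.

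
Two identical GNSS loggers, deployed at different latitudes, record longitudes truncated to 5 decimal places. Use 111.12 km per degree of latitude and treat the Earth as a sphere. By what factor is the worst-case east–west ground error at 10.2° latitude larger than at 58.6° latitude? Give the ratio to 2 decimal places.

Truncating at 5 decimal places can drop up to a full unit in the last place, so the longitude may be off by as much as 1e-05°.
Error at 10.2° = 1e-05° × 111120 × cos 10.2° ≈ 1.1112 × 0.9842 = 1.0936 m.
Error at 58.6° = 1e-05° × 111120 × cos 58.6° ≈ 1.1112 × 0.5210 = 0.57895 m.
Ratio: 1.0936 / 0.57895 = cos 10.2° / cos 58.6° ≈ 1.8890.

1.89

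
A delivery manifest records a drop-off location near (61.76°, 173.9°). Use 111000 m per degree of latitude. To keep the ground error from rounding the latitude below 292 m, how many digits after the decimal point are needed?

One degree of latitude covers 111000 m.
N decimal places → at most half a unit in the last place, 0.5 × 10⁻ᴺ° = 111000/2 × 10⁻ᴺ m.
Setting 55500 × 10⁻ᴺ ≤ 292 gives 10ᴺ ≥ 190.1, i.e. N ≥ 2.28.
So 3 decimal places suffice (55.5 m); 2 would allow up to 555 m.

3 decimal places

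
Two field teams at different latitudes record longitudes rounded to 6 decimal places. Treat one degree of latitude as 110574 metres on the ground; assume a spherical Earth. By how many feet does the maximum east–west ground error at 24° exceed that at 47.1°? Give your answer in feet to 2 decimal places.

0.04 feet

Rounding to 6 decimal places leaves the longitude within ±5e-07° of the true value.
At 24°: 5e-07° × 110574 × cos 24° = 5e-07 × 110574 × 0.9135 ≈ 0.050507 m.
At 47.1°: 5e-07° × 110574 × cos 47.1° = 5e-07 × 110574 × 0.6807 ≈ 0.037635 m.
Difference: 0.050507 − 0.037635 = 0.012872 m.
In feet: 0.0128722 m ÷ 0.3048 ≈ 0.042232 ft.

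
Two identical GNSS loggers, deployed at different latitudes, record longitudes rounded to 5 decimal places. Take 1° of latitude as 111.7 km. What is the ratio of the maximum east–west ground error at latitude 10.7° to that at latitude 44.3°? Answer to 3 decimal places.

Rounding to 5 decimal places leaves the longitude within ±5e-06° of the true value.
At 10.7°: 5e-06° × 111700 × cos 10.7° = 5e-06 × 111700 × 0.9826 ≈ 0.54879 m.
Error at 44.3° = 5e-06° × 111700 × cos 44.3° ≈ 0.5585 × 0.7157 = 0.39971 m.
The ratio reduces to cos 10.7° / cos 44.3° = 0.9826/0.7157 ≈ 1.3730.

1.373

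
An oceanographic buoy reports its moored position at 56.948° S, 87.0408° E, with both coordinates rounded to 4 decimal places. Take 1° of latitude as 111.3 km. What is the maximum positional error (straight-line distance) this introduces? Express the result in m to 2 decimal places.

6.34 m

Rounding to 4 decimal places leaves each coordinate within ±5e-05° of the true value.
N–S: 5e-05° × 111300 m/° = 5.565 m.
East–west component at 56.948°: 5e-05° × 111300 × cos 56.948° ≈ 5e-05 × 60703 ≈ 3.03515 m.
Worst case both components are at the extreme and orthogonal: √(5.565² + 3.03515²) ≈ 6.33888 m.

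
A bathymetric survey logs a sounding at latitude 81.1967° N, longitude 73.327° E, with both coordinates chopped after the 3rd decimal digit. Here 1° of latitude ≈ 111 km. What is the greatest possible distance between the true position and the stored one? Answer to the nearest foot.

368 feet

Truncating at 3 decimal places can drop up to a full unit in the last place, so each coordinate may be off by as much as 0.001°.
N–S: 0.001° × 111000 m/° = 111 m.
Longitude error → 0.001 × 111000 × cos 81.1967° = 0.001 × 111000 × 0.1530 ≈ 16.9877 m.
Worst case both components are at the extreme and orthogonal: √(111² + 16.9877²) ≈ 112.292 m.
In feet: 112.292 m ÷ 0.3048 ≈ 368.41 ft.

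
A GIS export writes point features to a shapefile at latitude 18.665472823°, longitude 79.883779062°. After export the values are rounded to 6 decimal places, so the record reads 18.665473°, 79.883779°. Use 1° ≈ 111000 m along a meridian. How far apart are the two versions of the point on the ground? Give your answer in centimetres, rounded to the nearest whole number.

2 centimetres

Δlat = 18.665472823 − 18.665473 = -0.000000177°; Δlon = 79.883779062 − 79.883779 = +0.000000062°.
North–south shift: -0.000000177 × 111000 = -0.019647 m.
E–W at 18.6655°: 0.000000062° × 111000 × cos 18.6655° = 0.000000062 × 111000 × 0.9474 ≈ 0.00652003 m.
Combined displacement = (0.019647² + 0.00652003²)^½ ≈ 0.0207006 m.
That is 0.0207006 m = 2.0701 cm.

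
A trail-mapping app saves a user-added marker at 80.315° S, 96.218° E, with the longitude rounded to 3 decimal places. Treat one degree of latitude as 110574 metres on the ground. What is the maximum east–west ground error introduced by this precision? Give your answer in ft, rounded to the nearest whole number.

Rounding to 3 decimal places leaves the longitude within ±0.0005° of the true value.
At latitude 80.315° a degree of longitude spans 110574 m × cos 80.315° = 110574 × 0.1682 ≈ 18602 m.
Maximum E–W displacement: 0.0005 × 18602 = 9.301 m.
In feet: 9.301 m ÷ 0.3048 ≈ 30.515 ft.

31 ft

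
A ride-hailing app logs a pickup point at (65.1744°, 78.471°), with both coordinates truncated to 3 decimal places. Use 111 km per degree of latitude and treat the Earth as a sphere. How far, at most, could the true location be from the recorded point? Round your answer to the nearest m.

120 m

Truncating at 3 decimal places can drop up to a full unit in the last place, so each coordinate may be off by as much as 0.001°.
North–south component: 0.001° × 111000 = 111 m.
E–W at 65.1744°: 0.001° × 111000 × cos 65.1744° = 0.001 × 111000 × 0.4199 ≈ 46.6042 m.
The two errors are perpendicular, so the maximum displacement is √(111² + 46.6042²) ≈ 120.387 m.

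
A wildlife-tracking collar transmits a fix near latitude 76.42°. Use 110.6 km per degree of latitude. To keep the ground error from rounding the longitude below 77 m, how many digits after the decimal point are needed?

3

At 76.42° one degree of longitude covers 110600 × cos 76.42° ≈ 110600 × 0.2348 ≈ 25969.2 m.
With N decimal places the half-ulp bound is 0.5·10⁻ᴺ°, or 0.5·10⁻ᴺ × 25969.2 m on the ground.
Need 0.5 × 25969.2 × 10⁻ᴺ ≤ 77 → 10⁻ᴺ ≤ 5.930e-03, so N ≥ 2.23.
So 3 decimal places suffice (13 m); 2 would allow up to 130 m.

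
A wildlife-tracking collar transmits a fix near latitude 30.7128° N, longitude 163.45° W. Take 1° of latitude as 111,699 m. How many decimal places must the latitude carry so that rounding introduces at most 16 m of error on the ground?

One degree of latitude covers 111699 m.
N decimal places → at most half a unit in the last place, 0.5 × 10⁻ᴺ° = 111699/2 × 10⁻ᴺ m.
Need 0.5 × 111699 × 10⁻ᴺ ≤ 16 → 10⁻ᴺ ≤ 2.865e-04, so N ≥ 3.54.
At 3 places the error can reach 55.8 m, but 4 places keeps it to 5.58 m.

4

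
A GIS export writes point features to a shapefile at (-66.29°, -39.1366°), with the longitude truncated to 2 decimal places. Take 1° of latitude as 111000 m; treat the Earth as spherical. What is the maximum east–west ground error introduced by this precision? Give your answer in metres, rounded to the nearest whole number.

446 metres

Truncating at 2 decimal places can drop up to a full unit in the last place, so the longitude may be off by as much as 0.01°.
At latitude 66.29° a degree of longitude spans 111000 m × cos 66.29° = 111000 × 0.4021 ≈ 44633.9 m.
Maximum E–W displacement: 0.01 × 44633.9 = 446.339 m.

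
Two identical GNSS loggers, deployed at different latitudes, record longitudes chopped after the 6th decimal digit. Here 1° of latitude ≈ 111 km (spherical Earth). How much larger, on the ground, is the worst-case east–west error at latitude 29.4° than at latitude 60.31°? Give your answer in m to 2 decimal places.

Truncating at 6 decimal places can drop up to a full unit in the last place, so the longitude may be off by as much as 1e-06°.
At 29.4°: 1e-06° × 111000 × cos 29.4° = 1e-06 × 111000 × 0.8712 ≈ 0.096705 m.
At 60.31°: 1e-06° × 111000 × cos 60.31° = 1e-06 × 111000 × 0.4953 ≈ 0.054979 m.
So the lower-latitude error exceeds the higher by 0.096705 − 0.054979 = 0.041726 m.

0.04 m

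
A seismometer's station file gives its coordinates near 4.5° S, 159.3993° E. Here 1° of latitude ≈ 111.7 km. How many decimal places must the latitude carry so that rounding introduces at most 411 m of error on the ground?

One degree of latitude covers 111700 m.
N decimal places → at most half a unit in the last place, 0.5 × 10⁻ᴺ° = 111700/2 × 10⁻ᴺ m.
Setting 55850 × 10⁻ᴺ ≤ 411 gives 10ᴺ ≥ 135.9, i.e. N ≥ 2.13.
At 2 places the error can reach 558 m, but 3 places keeps it to 55.9 m.

3 decimal places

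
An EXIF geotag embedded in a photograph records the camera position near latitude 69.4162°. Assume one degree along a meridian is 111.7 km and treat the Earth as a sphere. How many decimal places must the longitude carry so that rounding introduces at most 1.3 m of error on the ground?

5

At 69.4162° one degree of longitude covers 111700 × cos 69.4162° ≈ 111700 × 0.3516 ≈ 39271.1 m.
With N decimal places the half-ulp bound is 0.5·10⁻ᴺ°, or 0.5·10⁻ᴺ × 39271.1 m on the ground.
Setting 19635.6 × 10⁻ᴺ ≤ 1.3 gives 10ᴺ ≥ 1.51e+04, i.e. N ≥ 4.18.
N = 4 would give 1.96 m (too coarse); N = 5 gives 0.196 m ≤ 1.3 m.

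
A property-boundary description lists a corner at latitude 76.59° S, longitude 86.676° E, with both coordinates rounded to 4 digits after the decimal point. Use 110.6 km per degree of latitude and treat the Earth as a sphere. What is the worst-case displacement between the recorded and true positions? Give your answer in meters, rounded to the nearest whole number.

Rounding to 4 decimal places leaves each coordinate within ±5e-05° of the true value.
North–south component: 5e-05° × 110600 = 5.53 m.
East–west component at 76.59°: 5e-05° × 110600 × cos 76.59° ≈ 5e-05 × 25650.1 ≈ 1.2825 m.
The two errors are perpendicular, so the maximum displacement is √(5.53² + 1.2825²) ≈ 5.67677 m.

6 meters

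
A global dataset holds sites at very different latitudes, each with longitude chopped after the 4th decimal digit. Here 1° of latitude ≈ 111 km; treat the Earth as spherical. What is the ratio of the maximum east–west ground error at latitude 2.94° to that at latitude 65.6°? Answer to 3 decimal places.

Truncating at 4 decimal places can drop up to a full unit in the last place, so the longitude may be off by as much as 0.0001°.
At 2.94°: 0.0001° × 111000 × cos 2.94° = 0.0001 × 111000 × 0.9987 ≈ 11.085 m.
Error at 65.6° = 0.0001° × 111000 × cos 65.6° ≈ 11.1 × 0.4131 = 4.5855 m.
The ratio reduces to cos 2.94° / cos 65.6° = 0.9987/0.4131 ≈ 2.4175.

2.418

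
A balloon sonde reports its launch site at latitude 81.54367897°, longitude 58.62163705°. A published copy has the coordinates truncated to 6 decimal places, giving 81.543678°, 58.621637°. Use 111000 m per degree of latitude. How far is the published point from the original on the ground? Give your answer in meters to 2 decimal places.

0.11 meters

Δlat = 81.54367897 − 81.543678 = +0.00000097°; Δlon = 58.62163705 − 58.621637 = +0.00000005°.
North–south shift: 0.00000097 × 111000 = 0.10767 m.
East–west at this latitude: 0.00000005° × 111000 × cos 81.5437° ≈ 0.00000005 × 16323.2 = 0.000816158 m.
Combined displacement = (0.10767² + 0.000816158²)^½ ≈ 0.107673 m.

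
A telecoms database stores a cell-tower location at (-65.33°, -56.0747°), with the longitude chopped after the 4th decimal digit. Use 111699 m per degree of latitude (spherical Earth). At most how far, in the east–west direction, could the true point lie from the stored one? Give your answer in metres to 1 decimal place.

4.7 metres

Truncating at 4 decimal places can drop up to a full unit in the last place, so the longitude may be off by as much as 0.0001°.
At latitude 65.33° a degree of longitude spans 111699 m × cos 65.33° = 111699 × 0.4174 ≈ 46622.2 m.
East–west error: 0.0001° × 46622.2 m/° ≈ 4.66222 m.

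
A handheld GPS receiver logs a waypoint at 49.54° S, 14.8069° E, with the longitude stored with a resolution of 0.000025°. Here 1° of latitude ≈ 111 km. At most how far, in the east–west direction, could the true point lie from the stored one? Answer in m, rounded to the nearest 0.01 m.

0.90 m

With a 0.000025° grid the true value lies within half a step, ±0.000025°/2 = ±1.25e-05°, of the stored one.
Parallels shrink by cos φ, so at 49.54° a degree of longitude is 111000 × 0.6489 ≈ 72029.8 m.
Maximum E–W displacement: 1.25e-05 × 72029.8 = 0.900372 m.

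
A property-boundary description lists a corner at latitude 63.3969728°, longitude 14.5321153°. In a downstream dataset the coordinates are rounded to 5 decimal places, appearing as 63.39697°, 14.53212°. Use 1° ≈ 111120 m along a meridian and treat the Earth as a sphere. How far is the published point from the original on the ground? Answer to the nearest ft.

The latitude changed by +0.0000028° and the longitude by -0.0000047°.
N–S: 0.0000028° × 111120 m/° = 0.311136 m.
E–W at 63.397°: -0.0000047° × 111120 × cos 63.397° = -0.0000047 × 111120 × 0.4478 ≈ -0.233873 m.
Combined displacement = (0.311136² + 0.233873²)^½ ≈ 0.389233 m.
Converting: 0.389233 m × 3.2808 ft/m ≈ 1.277 ft.

1 ft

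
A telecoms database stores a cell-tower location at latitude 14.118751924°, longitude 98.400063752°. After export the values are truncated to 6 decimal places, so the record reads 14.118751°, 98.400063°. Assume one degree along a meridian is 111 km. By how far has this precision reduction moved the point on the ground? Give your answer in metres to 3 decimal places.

Δlat = 14.118751924 − 14.118751 = +0.000000924°; Δlon = 98.400063752 − 98.400063 = +0.000000752°.
North–south shift: 0.000000924 × 111000 = 0.102564 m.
East–west at this latitude: 0.000000752° × 111000 × cos 14.1188° ≈ 0.000000752 × 107647 = 0.0809505 m.
Combined displacement = (0.102564² + 0.0809505²)^½ ≈ 0.130661 m.

0.131 metres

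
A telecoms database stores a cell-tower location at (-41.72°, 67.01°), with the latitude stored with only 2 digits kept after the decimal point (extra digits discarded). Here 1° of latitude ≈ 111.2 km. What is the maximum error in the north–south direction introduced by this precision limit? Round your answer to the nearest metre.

1112 metres

Truncating at 2 decimal places can drop up to a full unit in the last place, so the latitude may be off by as much as 0.01°.
So the N–S error is at most 0.01 × 111200 = 1112 m.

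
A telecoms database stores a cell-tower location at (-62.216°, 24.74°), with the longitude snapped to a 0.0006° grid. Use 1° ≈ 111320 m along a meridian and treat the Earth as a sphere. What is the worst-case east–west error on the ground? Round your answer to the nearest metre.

16 metres

With a 0.0006° grid the true value lies within half a step, ±0.0006°/2 = ±0.0003°, of the stored one.
Parallels shrink by cos φ, so at 62.216° a degree of longitude is 111320 × 0.4661 ≈ 51890.7 m.
East–west error: 0.0003° × 51890.7 m/° ≈ 15.5672 m.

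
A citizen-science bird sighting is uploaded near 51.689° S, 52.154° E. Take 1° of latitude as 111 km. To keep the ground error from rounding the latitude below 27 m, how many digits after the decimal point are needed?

4 decimal places

One degree of latitude covers 111000 m.
Rounding to N decimal places gives at most 0.5 × 10⁻ᴺ degrees of error, i.e. 0.5 × 10⁻ᴺ × 111000 m.
Setting 55500 × 10⁻ᴺ ≤ 27 gives 10ᴺ ≥ 2056, i.e. N ≥ 3.31.
At 3 places the error can reach 55.5 m, but 4 places keeps it to 5.55 m.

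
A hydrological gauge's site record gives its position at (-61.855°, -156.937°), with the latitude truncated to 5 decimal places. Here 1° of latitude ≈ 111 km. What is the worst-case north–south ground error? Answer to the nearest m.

Truncating at 5 decimal places can drop up to a full unit in the last place, so the latitude may be off by as much as 1e-05°.
Along the meridian that is 1e-05° × 111000 m/° = 1.11 m.

1 m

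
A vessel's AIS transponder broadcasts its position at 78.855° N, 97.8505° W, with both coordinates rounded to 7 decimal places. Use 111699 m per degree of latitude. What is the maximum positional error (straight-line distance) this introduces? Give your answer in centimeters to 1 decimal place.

Rounding to 7 decimal places leaves each coordinate within ±5e-08° of the true value.
North–south component: 5e-08° × 111699 = 0.00558495 m.
E–W at 78.855°: 5e-08° × 111699 × cos 78.855° = 5e-08 × 111699 × 0.1933 ≈ 0.00107953 m.
The two errors are perpendicular, so the maximum displacement is √(0.00558495² + 0.00107953²) ≈ 0.00568833 m.
That is 0.00568833 m = 0.56883 cm.

0.6 centimeters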